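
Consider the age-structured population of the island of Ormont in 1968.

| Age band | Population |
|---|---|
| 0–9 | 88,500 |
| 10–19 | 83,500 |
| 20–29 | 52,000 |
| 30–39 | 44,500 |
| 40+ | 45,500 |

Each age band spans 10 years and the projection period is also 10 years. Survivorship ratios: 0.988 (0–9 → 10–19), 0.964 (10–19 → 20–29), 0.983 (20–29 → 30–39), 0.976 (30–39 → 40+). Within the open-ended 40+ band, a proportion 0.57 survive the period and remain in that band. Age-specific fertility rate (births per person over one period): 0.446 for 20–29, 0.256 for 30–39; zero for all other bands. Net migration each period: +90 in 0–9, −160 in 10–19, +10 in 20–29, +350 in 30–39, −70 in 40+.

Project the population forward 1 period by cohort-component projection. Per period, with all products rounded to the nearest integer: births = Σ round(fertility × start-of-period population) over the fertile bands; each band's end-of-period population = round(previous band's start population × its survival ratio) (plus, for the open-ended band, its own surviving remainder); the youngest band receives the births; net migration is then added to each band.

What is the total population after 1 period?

323219

Call the bands 1 to 5, youngest first.
[period 1]
Births: 52000 * 0.446 = 23192 ; 44500 * 0.256 = 11392 ⇒ total 34584
Band 2: 88500 * 0.988 = 87438
Band 3: 83500 * 0.964 = 80494
Band 4: 52000 * 0.983 = 51116
Band 5: 44500 * 0.976 + 45500 * 0.57 = 43432 + 25935 = 69367
Net migration: Band 1 + 90 → 34674; Band 2 − 160 → 87278; Band 3 + 10 → 80504; Band 4 + 350 → 51466; Band 5 − 70 → 69297
End of period: [34674, 87278, 80504, 51466, 69297]
Total after period 1: 34674 + 87278 + 80504 + 51466 + 69297 = 323219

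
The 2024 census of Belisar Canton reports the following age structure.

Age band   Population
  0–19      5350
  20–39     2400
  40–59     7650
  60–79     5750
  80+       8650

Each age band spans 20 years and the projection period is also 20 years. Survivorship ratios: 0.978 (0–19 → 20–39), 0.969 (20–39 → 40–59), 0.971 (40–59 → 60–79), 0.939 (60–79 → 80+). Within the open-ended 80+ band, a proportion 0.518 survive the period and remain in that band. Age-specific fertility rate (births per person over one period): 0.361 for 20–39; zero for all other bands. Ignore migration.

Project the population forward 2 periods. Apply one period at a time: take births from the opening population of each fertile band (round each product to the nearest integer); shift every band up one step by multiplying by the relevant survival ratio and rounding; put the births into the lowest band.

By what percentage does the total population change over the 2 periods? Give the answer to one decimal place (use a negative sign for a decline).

-25.6

(Bands numbered youngest = 1 to oldest = 5.)
After projecting period 1:
Births: 2400 × 0.361 = 866
Band 2: 5350 × 0.978 = 5232
Band 3: 2400 × 0.969 = 2326
Band 4: 7650 × 0.971 = 7428
Band 5: 5750 × 0.939 + 8650 × 0.518 = 5399 + 4481 = 9880
→ [866, 5232, 2326, 7428, 9880]
After projecting period 2:
Births: 5232 × 0.361 = 1889
Band 2: 866 × 0.978 = 847
Band 3: 5232 × 0.969 = 5070
Band 4: 2326 × 0.971 = 2259
Band 5: 7428 × 0.939 + 9880 × 0.518 = 6975 + 5118 = 12093
→ [1889, 847, 5070, 2259, 12093]
Total: 29800 → 22158; change = -7642; percentage change = -25.6%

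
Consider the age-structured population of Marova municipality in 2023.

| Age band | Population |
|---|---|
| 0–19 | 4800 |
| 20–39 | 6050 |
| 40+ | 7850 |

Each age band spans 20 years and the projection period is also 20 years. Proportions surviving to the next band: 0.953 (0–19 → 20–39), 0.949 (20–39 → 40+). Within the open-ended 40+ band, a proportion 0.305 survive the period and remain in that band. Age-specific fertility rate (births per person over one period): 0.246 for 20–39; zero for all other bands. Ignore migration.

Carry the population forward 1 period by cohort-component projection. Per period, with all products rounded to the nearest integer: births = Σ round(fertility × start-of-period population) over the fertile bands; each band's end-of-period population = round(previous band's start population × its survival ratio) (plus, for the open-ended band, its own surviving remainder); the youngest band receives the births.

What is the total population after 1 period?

14197

(Groups numbered youngest = 1 to oldest = 3.)
Period 1.
Births: 6050 * 0.246 = 1488
Group 2: 4800 * 0.953 = 4574
Group 3: 6050 * 0.949 + 7850 * 0.305 = 5741 + 2394 = 8135
End of period: [1488, 4574, 8135]
Total after period 1: 1488 + 4574 + 8135 = 14197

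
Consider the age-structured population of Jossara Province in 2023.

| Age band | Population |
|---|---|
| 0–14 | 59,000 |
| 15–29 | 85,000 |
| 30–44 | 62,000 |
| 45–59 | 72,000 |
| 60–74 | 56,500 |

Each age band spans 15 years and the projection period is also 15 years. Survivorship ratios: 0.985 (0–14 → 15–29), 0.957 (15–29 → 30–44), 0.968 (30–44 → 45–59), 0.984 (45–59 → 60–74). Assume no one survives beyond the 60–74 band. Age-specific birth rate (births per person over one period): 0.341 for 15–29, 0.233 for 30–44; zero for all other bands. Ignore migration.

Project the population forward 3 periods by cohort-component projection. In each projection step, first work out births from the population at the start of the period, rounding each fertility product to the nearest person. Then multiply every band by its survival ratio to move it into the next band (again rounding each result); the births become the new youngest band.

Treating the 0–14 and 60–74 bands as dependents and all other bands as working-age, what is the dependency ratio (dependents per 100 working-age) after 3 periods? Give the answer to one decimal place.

Call the groups 1 to 5, youngest first.
Period 1.
Births: 85000 × 0.341 = 28985  |  62000 × 0.233 = 14446 — total 43431
Group 2: 59000 × 0.985 = 58115
Group 3: 85000 × 0.957 = 81345
Group 4: 62000 × 0.968 = 60016
Group 5: 72000 × 0.984 = 70848
Population now: 0–14=43431, 15–29=58115, 30–44=81345, 45–59=60016, 60–74=70848
Period 2.
Births: 58115 × 0.341 = 19817  |  81345 × 0.233 = 18953 — total 38770
Group 2: 43431 × 0.985 = 42780
Group 3: 58115 × 0.957 = 55616
Group 4: 81345 × 0.968 = 78742
Group 5: 60016 × 0.984 = 59056
Population now: 0–14=38770, 15–29=42780, 30–44=55616, 45–59=78742, 60–74=59056
Period 3.
Births: 42780 × 0.341 = 14588  |  55616 × 0.233 = 12959 — total 27547
Group 2: 38770 × 0.985 = 38188
Group 3: 42780 × 0.957 = 40940
Group 4: 55616 × 0.968 = 53836
Group 5: 78742 × 0.984 = 77482
Population now: 0–14=27547, 15–29=38188, 30–44=40940, 45–59=53836, 60–74=77482
Dependents (band 0–14 + band 60–74) = 27547 + 77482 = 105029; working-age = 132964; ratio = 105029/132964 × 100 = 79.0

79.0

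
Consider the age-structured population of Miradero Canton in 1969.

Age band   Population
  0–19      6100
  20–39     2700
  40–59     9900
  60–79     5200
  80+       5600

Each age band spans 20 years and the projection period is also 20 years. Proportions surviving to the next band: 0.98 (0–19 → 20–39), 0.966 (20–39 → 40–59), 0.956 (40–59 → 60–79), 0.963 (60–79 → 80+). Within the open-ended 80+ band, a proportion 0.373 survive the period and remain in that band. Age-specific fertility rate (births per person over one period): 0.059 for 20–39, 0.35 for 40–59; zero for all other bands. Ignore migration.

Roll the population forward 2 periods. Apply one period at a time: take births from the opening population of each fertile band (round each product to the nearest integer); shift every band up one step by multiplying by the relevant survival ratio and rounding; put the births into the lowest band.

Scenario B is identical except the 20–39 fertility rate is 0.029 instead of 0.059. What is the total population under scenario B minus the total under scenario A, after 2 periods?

Period 1:
Births: 2700 × 0.059 = 159, 9900 × 0.35 = 3465 ⇒ total 3624
20–39: 6100 × 0.98 = 5978
40–59: 2700 × 0.966 = 2608
60–79: 9900 × 0.956 = 9464
80+: 5200 × 0.963 + 5600 × 0.373 = 5008 + 2089 = 7097
End of period: [3624, 5978, 2608, 9464, 7097]
Period 2:
Births: 5978 × 0.059 = 353, 2608 × 0.35 = 913 ⇒ total 1266
20–39: 3624 × 0.98 = 3552
40–59: 5978 × 0.966 = 5775
60–79: 2608 × 0.956 = 2493
80+: 9464 × 0.963 + 7097 × 0.373 = 9114 + 2647 = 11761
End of period: [1266, 3552, 5775, 2493, 11761]
Scenario A total after 2 periods: 24847
Scenario B projection —
Period 1:
Births: 2700 × 0.029 = 78, 9900 × 0.35 = 3465 ⇒ total 3543
20–39: 6100 × 0.98 = 5978
40–59: 2700 × 0.966 = 2608
60–79: 9900 × 0.956 = 9464
80+: 5200 × 0.963 + 5600 × 0.373 = 5008 + 2089 = 7097
End of period: [3543, 5978, 2608, 9464, 7097]
Period 2:
Births: 5978 × 0.029 = 173, 2608 × 0.35 = 913 ⇒ total 1086
20–39: 3543 × 0.98 = 3472
40–59: 5978 × 0.966 = 5775
60–79: 2608 × 0.956 = 2493
80+: 9464 × 0.963 + 7097 × 0.373 = 9114 + 2647 = 11761
End of period: [1086, 3472, 5775, 2493, 11761]
Scenario B total after 2 periods: 24587
Difference B − A = 24587 − 24847 = -260

-260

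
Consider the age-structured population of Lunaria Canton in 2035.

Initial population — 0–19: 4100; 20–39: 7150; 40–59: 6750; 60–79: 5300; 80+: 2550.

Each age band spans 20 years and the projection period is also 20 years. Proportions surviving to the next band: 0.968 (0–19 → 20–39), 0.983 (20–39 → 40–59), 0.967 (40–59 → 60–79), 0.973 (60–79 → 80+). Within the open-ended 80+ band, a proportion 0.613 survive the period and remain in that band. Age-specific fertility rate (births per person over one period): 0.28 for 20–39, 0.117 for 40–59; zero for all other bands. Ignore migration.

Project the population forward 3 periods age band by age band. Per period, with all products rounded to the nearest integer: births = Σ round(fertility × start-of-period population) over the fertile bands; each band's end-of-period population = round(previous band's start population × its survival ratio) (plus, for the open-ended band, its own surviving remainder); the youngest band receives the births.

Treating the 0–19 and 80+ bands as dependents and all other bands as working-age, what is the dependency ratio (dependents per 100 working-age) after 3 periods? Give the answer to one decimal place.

171.6

(Bands numbered youngest = 1 to oldest = 5.)
[period 1]
Births: 7150 × 0.28 = 2002, 6750 × 0.117 = 790 → 2792
Band 2: 4100 × 0.968 = 3969
Band 3: 7150 × 0.983 = 7028
Band 4: 6750 × 0.967 = 6527
Band 5: 5300 × 0.973 + 2550 × 0.613 = 5157 + 1563 = 6720
Population now: 0–19=2792, 20–39=3969, 40–59=7028, 60–79=6527, 80+=6720
[period 2]
Births: 3969 × 0.28 = 1111, 7028 × 0.117 = 822 → 1933
Band 2: 2792 × 0.968 = 2703
Band 3: 3969 × 0.983 = 3902
Band 4: 7028 × 0.967 = 6796
Band 5: 6527 × 0.973 + 6720 × 0.613 = 6351 + 4119 = 10470
Population now: 0–19=1933, 20–39=2703, 40–59=3902, 60–79=6796, 80+=10470
[period 3]
Births: 2703 × 0.28 = 757, 3902 × 0.117 = 457 → 1214
Band 2: 1933 × 0.968 = 1871
Band 3: 2703 × 0.983 = 2657
Band 4: 3902 × 0.967 = 3773
Band 5: 6796 × 0.973 + 10470 × 0.613 = 6613 + 6418 = 13031
Population now: 0–19=1214, 20–39=1871, 40–59=2657, 60–79=3773, 80+=13031
Dependents (band 0–19 + band 80+) = 1214 + 13031 = 14245; working-age = 8301; ratio = 14245/8301 × 100 = 171.6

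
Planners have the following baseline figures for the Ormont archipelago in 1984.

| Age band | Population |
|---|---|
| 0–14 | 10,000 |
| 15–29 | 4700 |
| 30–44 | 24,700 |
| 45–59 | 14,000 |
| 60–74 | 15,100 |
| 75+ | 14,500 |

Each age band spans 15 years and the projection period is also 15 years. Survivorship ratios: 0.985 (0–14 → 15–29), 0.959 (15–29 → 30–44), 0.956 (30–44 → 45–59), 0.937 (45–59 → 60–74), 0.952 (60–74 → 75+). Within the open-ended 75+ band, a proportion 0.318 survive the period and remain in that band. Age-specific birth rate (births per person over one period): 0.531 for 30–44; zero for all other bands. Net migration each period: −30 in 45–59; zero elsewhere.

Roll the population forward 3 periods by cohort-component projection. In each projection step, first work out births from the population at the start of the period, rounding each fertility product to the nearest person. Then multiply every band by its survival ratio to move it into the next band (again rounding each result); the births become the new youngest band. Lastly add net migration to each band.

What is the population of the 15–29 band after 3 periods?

Numbering the bands 1..6 from youngest to oldest:
Period 1.
Births: 24700 * 0.531 = 13116
Band 2: 10000 * 0.985 = 9850
Band 3: 4700 * 0.959 = 4507
Band 4: 24700 * 0.956 = 23613
Band 5: 14000 * 0.937 = 13118
Band 6: 15100 * 0.952 + 14500 * 0.318 = 14375 + 4611 = 18986
Net migration: Band 4 − 30 → 23583
Population now: 0–14=13116, 15–29=9850, 30–44=4507, 45–59=23583, 60–74=13118, 75+=18986
Period 2.
Births: 4507 * 0.531 = 2393
Band 2: 13116 * 0.985 = 12919
Band 3: 9850 * 0.959 = 9446
Band 4: 4507 * 0.956 = 4309
Band 5: 23583 * 0.937 = 22097
Band 6: 13118 * 0.952 + 18986 * 0.318 = 12488 + 6038 = 18526
Net migration: Band 4 − 30 → 4279
Population now: 0–14=2393, 15–29=12919, 30–44=9446, 45–59=4279, 60–74=22097, 75+=18526
Period 3.
Births: 9446 * 0.531 = 5016
Band 2: 2393 * 0.985 = 2357
Band 3: 12919 * 0.959 = 12389
Band 4: 9446 * 0.956 = 9030
Band 5: 4279 * 0.937 = 4009
Band 6: 22097 * 0.952 + 18526 * 0.318 = 21036 + 5891 = 26927
Net migration: Band 4 − 30 → 9000
Population now: 0–14=5016, 15–29=2357, 30–44=12389, 45–59=9000, 60–74=4009, 75+=26927

2357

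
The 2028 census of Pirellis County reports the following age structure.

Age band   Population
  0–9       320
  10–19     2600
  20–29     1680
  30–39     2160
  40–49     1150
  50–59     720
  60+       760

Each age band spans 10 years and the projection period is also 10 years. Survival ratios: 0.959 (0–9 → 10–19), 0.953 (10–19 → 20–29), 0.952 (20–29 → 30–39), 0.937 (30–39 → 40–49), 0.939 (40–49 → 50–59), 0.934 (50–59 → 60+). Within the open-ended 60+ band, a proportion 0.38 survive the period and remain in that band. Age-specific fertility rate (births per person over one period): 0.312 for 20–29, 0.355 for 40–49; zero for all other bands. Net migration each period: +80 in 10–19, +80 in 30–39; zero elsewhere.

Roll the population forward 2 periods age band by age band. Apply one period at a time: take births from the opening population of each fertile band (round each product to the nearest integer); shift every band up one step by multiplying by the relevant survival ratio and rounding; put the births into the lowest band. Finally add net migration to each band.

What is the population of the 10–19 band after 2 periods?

974

Let band 1 be 0–9 through band 7 = 60+.
After projecting period 1:
Births: 1680 × 0.312 = 524 ; 1150 × 0.355 = 408 → total 932
Band 2: 320 × 0.959 = 307
Band 3: 2600 × 0.953 = 2478
Band 4: 1680 × 0.952 = 1599
Band 5: 2160 × 0.937 = 2024
Band 6: 1150 × 0.939 = 1080
Band 7: 720 × 0.934 + 760 × 0.38 = 672 + 289 = 961
Net migration: Band 2 + 80 → 387; Band 4 + 80 → 1679
Population now: 0–9=932, 10–19=387, 20–29=2478, 30–39=1679, 40–49=2024, 50–59=1080, 60+=961
After projecting period 2:
Births: 2478 × 0.312 = 773 ; 2024 × 0.355 = 719 → total 1492
Band 2: 932 × 0.959 = 894
Band 3: 387 × 0.953 = 369
Band 4: 2478 × 0.952 = 2359
Band 5: 1679 × 0.937 = 1573
Band 6: 2024 × 0.939 = 1901
Band 7: 1080 × 0.934 + 961 × 0.38 = 1009 + 365 = 1374
Net migration: Band 2 + 80 → 974; Band 4 + 80 → 2439
Population now: 0–9=1492, 10–19=974, 20–29=369, 30–39=2439, 40–49=1573, 50–59=1901, 60+=1374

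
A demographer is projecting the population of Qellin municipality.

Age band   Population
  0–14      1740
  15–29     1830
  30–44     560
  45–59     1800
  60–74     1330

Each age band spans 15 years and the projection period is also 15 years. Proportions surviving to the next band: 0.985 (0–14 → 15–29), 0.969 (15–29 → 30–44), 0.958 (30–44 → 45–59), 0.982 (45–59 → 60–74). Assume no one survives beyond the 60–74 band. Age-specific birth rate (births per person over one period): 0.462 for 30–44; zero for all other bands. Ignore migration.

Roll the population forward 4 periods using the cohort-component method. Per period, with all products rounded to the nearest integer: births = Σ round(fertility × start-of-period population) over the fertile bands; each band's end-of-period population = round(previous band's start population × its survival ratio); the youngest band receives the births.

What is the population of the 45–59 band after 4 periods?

237

Period 1.
Births: 560 × 0.462 = 259
15–29: 1740 × 0.985 = 1714
30–44: 1830 × 0.969 = 1773
45–59: 560 × 0.958 = 536
60–74: 1800 × 0.982 = 1768
Giving 259 / 1714 / 1773 / 536 / 1768.
Period 2.
Births: 1773 × 0.462 = 819
15–29: 259 × 0.985 = 255
30–44: 1714 × 0.969 = 1661
45–59: 1773 × 0.958 = 1699
60–74: 536 × 0.982 = 526
Giving 819 / 255 / 1661 / 1699 / 526.
Period 3.
Births: 1661 × 0.462 = 767
15–29: 819 × 0.985 = 807
30–44: 255 × 0.969 = 247
45–59: 1661 × 0.958 = 1591
60–74: 1699 × 0.982 = 1668
Giving 767 / 807 / 247 / 1591 / 1668.
Period 4.
Births: 247 × 0.462 = 114
15–29: 767 × 0.985 = 755
30–44: 807 × 0.969 = 782
45–59: 247 × 0.958 = 237
60–74: 1591 × 0.982 = 1562
Giving 114 / 755 / 782 / 237 / 1562.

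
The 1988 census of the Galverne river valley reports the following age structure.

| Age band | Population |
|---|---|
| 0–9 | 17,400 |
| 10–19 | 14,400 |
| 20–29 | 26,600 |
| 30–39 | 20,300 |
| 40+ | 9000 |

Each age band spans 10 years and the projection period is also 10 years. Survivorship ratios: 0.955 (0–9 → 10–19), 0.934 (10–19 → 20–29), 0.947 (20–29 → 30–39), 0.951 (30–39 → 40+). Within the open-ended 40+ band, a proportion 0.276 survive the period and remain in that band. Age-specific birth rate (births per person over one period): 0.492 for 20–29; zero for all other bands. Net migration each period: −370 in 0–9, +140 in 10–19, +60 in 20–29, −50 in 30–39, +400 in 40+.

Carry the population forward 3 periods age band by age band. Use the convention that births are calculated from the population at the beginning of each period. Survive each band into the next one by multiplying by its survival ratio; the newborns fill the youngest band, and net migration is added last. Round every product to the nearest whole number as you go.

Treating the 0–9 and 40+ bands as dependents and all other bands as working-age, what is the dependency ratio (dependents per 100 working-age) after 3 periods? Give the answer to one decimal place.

87.0

(Bands numbered youngest = 1 to oldest = 5.)
[period 1]
Births: 26600 × 0.492 = 13087
Band 2: 17400 × 0.955 = 16617
Band 3: 14400 × 0.934 = 13450
Band 4: 26600 × 0.947 = 25190
Band 5: 20300 × 0.951 + 9000 × 0.276 = 19305 + 2484 = 21789
Net migration: Band 1 − 370 → 12717; Band 2 + 140 → 16757; Band 3 + 60 → 13510; Band 4 − 50 → 25140; Band 5 + 400 → 22189
→ [12717, 16757, 13510, 25140, 22189]
[period 2]
Births: 13510 × 0.492 = 6647
Band 2: 12717 × 0.955 = 12145
Band 3: 16757 × 0.934 = 15651
Band 4: 13510 × 0.947 = 12794
Band 5: 25140 × 0.951 + 22189 × 0.276 = 23908 + 6124 = 30032
Net migration: Band 1 − 370 → 6277; Band 2 + 140 → 12285; Band 3 + 60 → 15711; Band 4 − 50 → 12744; Band 5 + 400 → 30432
→ [6277, 12285, 15711, 12744, 30432]
[period 3]
Births: 15711 × 0.492 = 7730
Band 2: 6277 × 0.955 = 5995
Band 3: 12285 × 0.934 = 11474
Band 4: 15711 × 0.947 = 14878
Band 5: 12744 × 0.951 + 30432 × 0.276 = 12120 + 8399 = 20519
Net migration: Band 1 − 370 → 7360; Band 2 + 140 → 6135; Band 3 + 60 → 11534; Band 4 − 50 → 14828; Band 5 + 400 → 20919
→ [7360, 6135, 11534, 14828, 20919]
Dependents (band 0–9 + band 40+) = 7360 + 20919 = 28279; working-age = 32497; ratio = 28279/32497 × 100 = 87.0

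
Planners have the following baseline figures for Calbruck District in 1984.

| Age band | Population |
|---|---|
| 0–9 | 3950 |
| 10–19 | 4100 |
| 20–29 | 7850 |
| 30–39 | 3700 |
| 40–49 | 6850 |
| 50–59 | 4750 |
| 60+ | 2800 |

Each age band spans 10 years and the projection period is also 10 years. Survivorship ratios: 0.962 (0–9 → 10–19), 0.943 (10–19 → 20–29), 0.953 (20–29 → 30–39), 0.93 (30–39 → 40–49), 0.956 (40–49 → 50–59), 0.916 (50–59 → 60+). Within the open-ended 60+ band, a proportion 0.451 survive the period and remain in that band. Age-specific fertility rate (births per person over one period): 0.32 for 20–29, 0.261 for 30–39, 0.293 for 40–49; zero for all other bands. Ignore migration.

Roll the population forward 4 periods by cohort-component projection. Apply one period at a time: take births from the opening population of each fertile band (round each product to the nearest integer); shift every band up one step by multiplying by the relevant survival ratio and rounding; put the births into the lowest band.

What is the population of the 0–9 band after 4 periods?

Let band 1 be 0–9 through band 7 = 60+.
— Period 1 —
Births: 7850 × 0.32 = 2512  |  3700 × 0.261 = 966  |  6850 × 0.293 = 2007 ⇒ total 5485
Band 2: 3950 × 0.962 = 3800
Band 3: 4100 × 0.943 = 3866
Band 4: 7850 × 0.953 = 7481
Band 5: 3700 × 0.93 = 3441
Band 6: 6850 × 0.956 = 6549
Band 7: 4750 × 0.916 + 2800 × 0.451 = 4351 + 1263 = 5614
→ [5485, 3800, 3866, 7481, 3441, 6549, 5614]
— Period 2 —
Births: 3866 × 0.32 = 1237  |  7481 × 0.261 = 1953  |  3441 × 0.293 = 1008 ⇒ total 4198
Band 2: 5485 × 0.962 = 5277
Band 3: 3800 × 0.943 = 3583
Band 4: 3866 × 0.953 = 3684
Band 5: 7481 × 0.93 = 6957
Band 6: 3441 × 0.956 = 3290
Band 7: 6549 × 0.916 + 5614 × 0.451 = 5999 + 2532 = 8531
→ [4198, 5277, 3583, 3684, 6957, 3290, 8531]
— Period 3 —
Births: 3583 × 0.32 = 1147  |  3684 × 0.261 = 962  |  6957 × 0.293 = 2038 ⇒ total 4147
Band 2: 4198 × 0.962 = 4038
Band 3: 5277 × 0.943 = 4976
Band 4: 3583 × 0.953 = 3415
Band 5: 3684 × 0.93 = 3426
Band 6: 6957 × 0.956 = 6651
Band 7: 3290 × 0.916 + 8531 × 0.451 = 3014 + 3847 = 6861
→ [4147, 4038, 4976, 3415, 3426, 6651, 6861]
— Period 4 —
Births: 4976 × 0.32 = 1592  |  3415 × 0.261 = 891  |  3426 × 0.293 = 1004 ⇒ total 3487
Band 2: 4147 × 0.962 = 3989
Band 3: 4038 × 0.943 = 3808
Band 4: 4976 × 0.953 = 4742
Band 5: 3415 × 0.93 = 3176
Band 6: 3426 × 0.956 = 3275
Band 7: 6651 × 0.916 + 6861 × 0.451 = 6092 + 3094 = 9186
→ [3487, 3989, 3808, 4742, 3176, 3275, 9186]

3487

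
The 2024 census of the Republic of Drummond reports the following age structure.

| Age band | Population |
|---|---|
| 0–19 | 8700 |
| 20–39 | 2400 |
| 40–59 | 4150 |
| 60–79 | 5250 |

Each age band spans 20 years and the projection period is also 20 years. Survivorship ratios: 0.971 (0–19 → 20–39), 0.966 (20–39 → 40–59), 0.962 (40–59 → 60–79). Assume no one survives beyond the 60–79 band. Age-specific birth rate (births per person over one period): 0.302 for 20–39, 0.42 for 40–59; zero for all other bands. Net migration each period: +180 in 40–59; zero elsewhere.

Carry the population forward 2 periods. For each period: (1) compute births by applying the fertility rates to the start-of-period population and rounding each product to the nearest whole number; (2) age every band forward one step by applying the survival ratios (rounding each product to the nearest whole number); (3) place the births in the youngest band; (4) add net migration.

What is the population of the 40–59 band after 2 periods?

[period 1]
Births: 2400 × 0.302 = 725  |  4150 × 0.42 = 1743 — total 2468
20–39: 8700 × 0.971 = 8448
40–59: 2400 × 0.966 = 2318
60–79: 4150 × 0.962 = 3992
Net migration: 40–59 + 180 → 2498
→ [2468, 8448, 2498, 3992]
[period 2]
Births: 8448 × 0.302 = 2551  |  2498 × 0.42 = 1049 — total 3600
20–39: 2468 × 0.971 = 2396
40–59: 8448 × 0.966 = 8161
60–79: 2498 × 0.962 = 2403
Net migration: 40–59 + 180 → 8341
→ [3600, 2396, 8341, 2403]

8341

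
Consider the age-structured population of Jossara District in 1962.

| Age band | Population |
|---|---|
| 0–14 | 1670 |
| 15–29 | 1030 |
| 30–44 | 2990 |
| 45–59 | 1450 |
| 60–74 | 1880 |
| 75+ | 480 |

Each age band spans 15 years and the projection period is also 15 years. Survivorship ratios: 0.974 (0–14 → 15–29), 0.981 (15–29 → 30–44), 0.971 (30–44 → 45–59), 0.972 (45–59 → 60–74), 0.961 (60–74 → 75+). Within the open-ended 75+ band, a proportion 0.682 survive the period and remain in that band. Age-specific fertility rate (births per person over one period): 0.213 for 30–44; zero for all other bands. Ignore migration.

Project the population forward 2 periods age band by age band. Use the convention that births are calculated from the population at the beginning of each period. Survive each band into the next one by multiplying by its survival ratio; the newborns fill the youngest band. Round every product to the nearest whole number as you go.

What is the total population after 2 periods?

Let band 1 be 0–14 through band 6 = 75+.
After projecting period 1:
Births: 2990 × 0.213 = 637
Band 2: 1670 × 0.974 = 1627
Band 3: 1030 × 0.981 = 1010
Band 4: 2990 × 0.971 = 2903
Band 5: 1450 × 0.972 = 1409
Band 6: 1880 × 0.961 + 480 × 0.682 = 1807 + 327 = 2134
End of period: [637, 1627, 1010, 2903, 1409, 2134]
After projecting period 2:
Births: 1010 × 0.213 = 215
Band 2: 637 × 0.974 = 620
Band 3: 1627 × 0.981 = 1596
Band 4: 1010 × 0.971 = 981
Band 5: 2903 × 0.972 = 2822
Band 6: 1409 × 0.961 + 2134 × 0.682 = 1354 + 1455 = 2809
End of period: [215, 620, 1596, 981, 2822, 2809]
Total after period 2: 215 + 620 + 1596 + 981 + 2822 + 2809 = 9043

9043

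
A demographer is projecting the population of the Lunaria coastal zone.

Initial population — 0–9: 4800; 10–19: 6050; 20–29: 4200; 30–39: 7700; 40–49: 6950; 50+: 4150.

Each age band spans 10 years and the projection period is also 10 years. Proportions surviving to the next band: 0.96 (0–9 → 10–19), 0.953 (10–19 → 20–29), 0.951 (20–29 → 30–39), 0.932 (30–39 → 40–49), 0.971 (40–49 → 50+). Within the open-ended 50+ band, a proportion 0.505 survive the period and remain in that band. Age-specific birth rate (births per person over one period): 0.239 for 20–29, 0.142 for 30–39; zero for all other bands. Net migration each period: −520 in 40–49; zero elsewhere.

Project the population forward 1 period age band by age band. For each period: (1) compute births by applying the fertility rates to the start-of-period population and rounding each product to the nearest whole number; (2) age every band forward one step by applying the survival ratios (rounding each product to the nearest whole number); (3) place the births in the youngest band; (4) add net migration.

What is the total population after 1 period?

Let group 1 be 0–9 through group 6 = 50+.
After projecting period 1:
Births: 4200 × 0.239 = 1004 ; 7700 × 0.142 = 1093 → total 2097
Group 2: 4800 × 0.96 = 4608
Group 3: 6050 × 0.953 = 5766
Group 4: 4200 × 0.951 = 3994
Group 5: 7700 × 0.932 = 7176
Group 6: 6950 × 0.971 + 4150 × 0.505 = 6748 + 2096 = 8844
Net migration: Group 5 − 520 → 6656
End of period: [2097, 4608, 5766, 3994, 6656, 8844]
Total after period 1: 2097 + 4608 + 5766 + 3994 + 6656 + 8844 = 31965

31965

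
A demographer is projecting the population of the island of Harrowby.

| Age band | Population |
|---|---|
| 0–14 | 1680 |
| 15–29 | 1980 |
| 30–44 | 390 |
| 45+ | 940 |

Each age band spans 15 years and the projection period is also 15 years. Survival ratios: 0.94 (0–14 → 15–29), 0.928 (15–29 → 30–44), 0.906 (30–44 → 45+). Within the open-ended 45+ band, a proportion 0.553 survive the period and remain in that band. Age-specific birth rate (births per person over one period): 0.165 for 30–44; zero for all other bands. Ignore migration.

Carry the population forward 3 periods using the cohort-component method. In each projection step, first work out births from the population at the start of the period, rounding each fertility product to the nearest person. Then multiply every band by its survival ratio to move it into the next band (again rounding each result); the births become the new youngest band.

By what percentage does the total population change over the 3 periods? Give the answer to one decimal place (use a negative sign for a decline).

-37.9

Numbering the groups 1..4 from youngest to oldest:
After projecting period 1:
Births: 390 × 0.165 = 64
Group 2: 1680 × 0.94 = 1579
Group 3: 1980 × 0.928 = 1837
Group 4: 390 × 0.906 + 940 × 0.553 = 353 + 520 = 873
→ [64, 1579, 1837, 873]
After projecting period 2:
Births: 1837 × 0.165 = 303
Group 2: 64 × 0.94 = 60
Group 3: 1579 × 0.928 = 1465
Group 4: 1837 × 0.906 + 873 × 0.553 = 1664 + 483 = 2147
→ [303, 60, 1465, 2147]
After projecting period 3:
Births: 1465 × 0.165 = 242
Group 2: 303 × 0.94 = 285
Group 3: 60 × 0.928 = 56
Group 4: 1465 × 0.906 + 2147 × 0.553 = 1327 + 1187 = 2514
→ [242, 285, 56, 2514]
Total: 4990 → 3097; change = -1893; percentage change = -37.9%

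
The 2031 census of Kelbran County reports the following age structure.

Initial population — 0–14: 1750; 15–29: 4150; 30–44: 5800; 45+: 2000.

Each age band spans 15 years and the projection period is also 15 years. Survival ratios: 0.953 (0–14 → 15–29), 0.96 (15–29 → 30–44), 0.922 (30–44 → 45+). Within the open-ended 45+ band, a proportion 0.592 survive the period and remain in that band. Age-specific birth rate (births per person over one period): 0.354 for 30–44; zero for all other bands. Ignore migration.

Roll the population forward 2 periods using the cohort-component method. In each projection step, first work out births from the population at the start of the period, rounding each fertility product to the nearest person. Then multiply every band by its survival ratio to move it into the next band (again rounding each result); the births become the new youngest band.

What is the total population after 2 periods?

12508

After projecting period 1:
Births: 5800 * 0.354 = 2053
15–29: 1750 * 0.953 = 1668
30–44: 4150 * 0.96 = 3984
45+: 5800 * 0.922 + 2000 * 0.592 = 5348 + 1184 = 6532
End of period: [2053, 1668, 3984, 6532]
After projecting period 2:
Births: 3984 * 0.354 = 1410
15–29: 2053 * 0.953 = 1957
30–44: 1668 * 0.96 = 1601
45+: 3984 * 0.922 + 6532 * 0.592 = 3673 + 3867 = 7540
End of period: [1410, 1957, 1601, 7540]
Total after period 2: 1410 + 1957 + 1601 + 7540 = 12508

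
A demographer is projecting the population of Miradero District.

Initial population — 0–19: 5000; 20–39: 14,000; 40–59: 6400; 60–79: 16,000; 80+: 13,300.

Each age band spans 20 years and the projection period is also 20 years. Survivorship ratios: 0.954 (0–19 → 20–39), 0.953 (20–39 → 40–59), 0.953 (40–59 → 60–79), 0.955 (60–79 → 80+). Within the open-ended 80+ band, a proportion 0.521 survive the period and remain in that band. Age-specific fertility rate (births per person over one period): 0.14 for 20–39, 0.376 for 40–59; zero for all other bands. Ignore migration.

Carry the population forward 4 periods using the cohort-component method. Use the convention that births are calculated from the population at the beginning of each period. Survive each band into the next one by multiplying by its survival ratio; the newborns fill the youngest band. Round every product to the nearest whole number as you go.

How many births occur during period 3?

2292

Let group 1 be 0–19 through group 5 = 80+.
Period 1:
Births: 14000 × 0.14 = 1960 ; 6400 × 0.376 = 2406 → total 4366
Group 2: 5000 × 0.954 = 4770
Group 3: 14000 × 0.953 = 13342
Group 4: 6400 × 0.953 = 6099
Group 5: 16000 × 0.955 + 13300 × 0.521 = 15280 + 6929 = 22209
End of period: [4366, 4770, 13342, 6099, 22209]
Period 2:
Births: 4770 × 0.14 = 668 ; 13342 × 0.376 = 5017 → total 5685
Group 2: 4366 × 0.954 = 4165
Group 3: 4770 × 0.953 = 4546
Group 4: 13342 × 0.953 = 12715
Group 5: 6099 × 0.955 + 22209 × 0.521 = 5825 + 11571 = 17396
End of period: [5685, 4165, 4546, 12715, 17396]
Period 3:
Births: 4165 × 0.14 = 583 ; 4546 × 0.376 = 1709 → total 2292
Group 2: 5685 × 0.954 = 5423
Group 3: 4165 × 0.953 = 3969
Group 4: 4546 × 0.953 = 4332
Group 5: 12715 × 0.955 + 17396 × 0.521 = 12143 + 9063 = 21206
End of period: [2292, 5423, 3969, 4332, 21206]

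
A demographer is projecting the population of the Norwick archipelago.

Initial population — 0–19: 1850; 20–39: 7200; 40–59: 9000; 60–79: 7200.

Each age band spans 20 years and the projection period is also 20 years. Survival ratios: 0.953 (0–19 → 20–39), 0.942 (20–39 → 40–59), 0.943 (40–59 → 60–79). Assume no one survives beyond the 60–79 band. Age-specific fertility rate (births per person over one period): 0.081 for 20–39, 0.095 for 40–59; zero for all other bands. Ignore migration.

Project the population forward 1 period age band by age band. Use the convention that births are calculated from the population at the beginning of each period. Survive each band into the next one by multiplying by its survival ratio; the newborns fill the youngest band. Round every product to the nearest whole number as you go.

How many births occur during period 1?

Period 1.
Births: 7200 * 0.081 = 583 ; 9000 * 0.095 = 855 → 1438
20–39: 1850 * 0.953 = 1763
40–59: 7200 * 0.942 = 6782
60–79: 9000 * 0.943 = 8487
Giving 1438 / 1763 / 6782 / 8487.

1438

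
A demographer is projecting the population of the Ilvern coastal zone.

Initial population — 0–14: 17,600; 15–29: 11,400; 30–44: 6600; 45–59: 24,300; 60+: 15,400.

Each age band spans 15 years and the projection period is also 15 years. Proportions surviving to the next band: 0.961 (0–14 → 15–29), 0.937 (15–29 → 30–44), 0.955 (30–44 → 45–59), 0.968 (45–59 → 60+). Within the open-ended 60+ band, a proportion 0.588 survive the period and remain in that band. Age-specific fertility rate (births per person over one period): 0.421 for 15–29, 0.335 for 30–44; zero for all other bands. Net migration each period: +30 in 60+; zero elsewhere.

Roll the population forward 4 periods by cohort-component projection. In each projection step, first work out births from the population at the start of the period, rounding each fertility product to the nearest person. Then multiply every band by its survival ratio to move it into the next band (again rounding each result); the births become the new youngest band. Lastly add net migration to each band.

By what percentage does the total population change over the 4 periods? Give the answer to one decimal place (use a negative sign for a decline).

-21.4

Period 1.
Births: 11400 * 0.421 = 4799, 6600 * 0.335 = 2211 → total 7010
15–29: 17600 * 0.961 = 16914
30–44: 11400 * 0.937 = 10682
45–59: 6600 * 0.955 = 6303
60+: 24300 * 0.968 + 15400 * 0.588 = 23522 + 9055 = 32577
Net migration: 60+ + 30 → 32607
End of period: [7010, 16914, 10682, 6303, 32607]
Period 2.
Births: 16914 * 0.421 = 7121, 10682 * 0.335 = 3578 → total 10699
15–29: 7010 * 0.961 = 6737
30–44: 16914 * 0.937 = 15848
45–59: 10682 * 0.955 = 10201
60+: 6303 * 0.968 + 32607 * 0.588 = 6101 + 19173 = 25274
Net migration: 60+ + 30 → 25304
End of period: [10699, 6737, 15848, 10201, 25304]
Period 3.
Births: 6737 * 0.421 = 2836, 15848 * 0.335 = 5309 → total 8145
15–29: 10699 * 0.961 = 10282
30–44: 6737 * 0.937 = 6313
45–59: 15848 * 0.955 = 15135
60+: 10201 * 0.968 + 25304 * 0.588 = 9875 + 14879 = 24754
Net migration: 60+ + 30 → 24784
End of period: [8145, 10282, 6313, 15135, 24784]
Period 4.
Births: 10282 * 0.421 = 4329, 6313 * 0.335 = 2115 → total 6444
15–29: 8145 * 0.961 = 7827
30–44: 10282 * 0.937 = 9634
45–59: 6313 * 0.955 = 6029
60+: 15135 * 0.968 + 24784 * 0.588 = 14651 + 14573 = 29224
Net migration: 60+ + 30 → 29254
End of period: [6444, 7827, 9634, 6029, 29254]
Total: 75300 → 59188; change = -16112; percentage change = -21.4%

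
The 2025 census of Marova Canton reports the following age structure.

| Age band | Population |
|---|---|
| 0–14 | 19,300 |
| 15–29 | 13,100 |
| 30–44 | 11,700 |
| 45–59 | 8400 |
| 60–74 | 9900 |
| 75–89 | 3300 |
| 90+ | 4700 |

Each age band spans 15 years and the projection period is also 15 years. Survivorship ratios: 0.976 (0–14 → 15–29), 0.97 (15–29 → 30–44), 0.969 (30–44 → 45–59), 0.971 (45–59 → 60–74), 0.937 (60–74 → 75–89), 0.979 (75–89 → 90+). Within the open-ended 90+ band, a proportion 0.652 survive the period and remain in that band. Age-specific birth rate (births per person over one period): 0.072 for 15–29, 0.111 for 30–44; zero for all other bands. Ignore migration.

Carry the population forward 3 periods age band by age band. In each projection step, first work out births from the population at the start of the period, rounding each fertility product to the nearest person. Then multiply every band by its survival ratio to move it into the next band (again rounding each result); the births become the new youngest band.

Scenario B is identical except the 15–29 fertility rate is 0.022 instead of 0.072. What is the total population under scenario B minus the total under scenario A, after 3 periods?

-1663

Period 1:
Births: 13100 * 0.072 = 943, 11700 * 0.111 = 1299 → 2242
15–29: 19300 * 0.976 = 18837
30–44: 13100 * 0.97 = 12707
45–59: 11700 * 0.969 = 11337
60–74: 8400 * 0.971 = 8156
75–89: 9900 * 0.937 = 9276
90+: 3300 * 0.979 + 4700 * 0.652 = 3231 + 3064 = 6295
End of period: [2242, 18837, 12707, 11337, 8156, 9276, 6295]
Period 2:
Births: 18837 * 0.072 = 1356, 12707 * 0.111 = 1410 → 2766
15–29: 2242 * 0.976 = 2188
30–44: 18837 * 0.97 = 18272
45–59: 12707 * 0.969 = 12313
60–74: 11337 * 0.971 = 11008
75–89: 8156 * 0.937 = 7642
90+: 9276 * 0.979 + 6295 * 0.652 = 9081 + 4104 = 13185
End of period: [2766, 2188, 18272, 12313, 11008, 7642, 13185]
Period 3:
Births: 2188 * 0.072 = 158, 18272 * 0.111 = 2028 → 2186
15–29: 2766 * 0.976 = 2700
30–44: 2188 * 0.97 = 2122
45–59: 18272 * 0.969 = 17706
60–74: 12313 * 0.971 = 11956
75–89: 11008 * 0.937 = 10314
90+: 7642 * 0.979 + 13185 * 0.652 = 7482 + 8597 = 16079
End of period: [2186, 2700, 2122, 17706, 11956, 10314, 16079]
Scenario A total after 3 periods: 63063
Scenario B projection —
Period 1:
Births: 13100 * 0.022 = 288, 11700 * 0.111 = 1299 → 1587
15–29: 19300 * 0.976 = 18837
30–44: 13100 * 0.97 = 12707
45–59: 11700 * 0.969 = 11337
60–74: 8400 * 0.971 = 8156
75–89: 9900 * 0.937 = 9276
90+: 3300 * 0.979 + 4700 * 0.652 = 3231 + 3064 = 6295
End of period: [1587, 18837, 12707, 11337, 8156, 9276, 6295]
Period 2:
Births: 18837 * 0.022 = 414, 12707 * 0.111 = 1410 → 1824
15–29: 1587 * 0.976 = 1549
30–44: 18837 * 0.97 = 18272
45–59: 12707 * 0.969 = 12313
60–74: 11337 * 0.971 = 11008
75–89: 8156 * 0.937 = 7642
90+: 9276 * 0.979 + 6295 * 0.652 = 9081 + 4104 = 13185
End of period: [1824, 1549, 18272, 12313, 11008, 7642, 13185]
Period 3:
Births: 1549 * 0.022 = 34, 18272 * 0.111 = 2028 → 2062
15–29: 1824 * 0.976 = 1780
30–44: 1549 * 0.97 = 1503
45–59: 18272 * 0.969 = 17706
60–74: 12313 * 0.971 = 11956
75–89: 11008 * 0.937 = 10314
90+: 7642 * 0.979 + 13185 * 0.652 = 7482 + 8597 = 16079
End of period: [2062, 1780, 1503, 17706, 11956, 10314, 16079]
Scenario B total after 3 periods: 61400
Difference B − A = 61400 − 63063 = -1663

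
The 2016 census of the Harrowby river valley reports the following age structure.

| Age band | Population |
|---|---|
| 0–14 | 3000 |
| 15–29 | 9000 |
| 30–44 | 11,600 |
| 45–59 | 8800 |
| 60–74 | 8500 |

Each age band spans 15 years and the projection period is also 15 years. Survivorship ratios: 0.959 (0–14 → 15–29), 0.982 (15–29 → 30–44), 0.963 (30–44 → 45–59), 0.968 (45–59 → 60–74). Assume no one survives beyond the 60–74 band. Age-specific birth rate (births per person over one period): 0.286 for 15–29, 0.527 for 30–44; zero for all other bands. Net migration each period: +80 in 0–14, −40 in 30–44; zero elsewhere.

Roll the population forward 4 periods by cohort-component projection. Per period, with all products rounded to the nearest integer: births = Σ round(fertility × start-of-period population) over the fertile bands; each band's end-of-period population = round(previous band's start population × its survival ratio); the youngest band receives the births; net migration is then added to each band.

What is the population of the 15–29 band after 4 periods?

3791

Period 1:
Births: 9000 * 0.286 = 2574 ; 11600 * 0.527 = 6113 → 8687
15–29: 3000 * 0.959 = 2877
30–44: 9000 * 0.982 = 8838
45–59: 11600 * 0.963 = 11171
60–74: 8800 * 0.968 = 8518
Net migration: 0–14 + 80 → 8767; 30–44 − 40 → 8798
Giving 8767 / 2877 / 8798 / 11171 / 8518.
Period 2:
Births: 2877 * 0.286 = 823 ; 8798 * 0.527 = 4637 → 5460
15–29: 8767 * 0.959 = 8408
30–44: 2877 * 0.982 = 2825
45–59: 8798 * 0.963 = 8472
60–74: 11171 * 0.968 = 10814
Net migration: 0–14 + 80 → 5540; 30–44 − 40 → 2785
Giving 5540 / 8408 / 2785 / 8472 / 10814.
Period 3:
Births: 8408 * 0.286 = 2405 ; 2785 * 0.527 = 1468 → 3873
15–29: 5540 * 0.959 = 5313
30–44: 8408 * 0.982 = 8257
45–59: 2785 * 0.963 = 2682
60–74: 8472 * 0.968 = 8201
Net migration: 0–14 + 80 → 3953; 30–44 − 40 → 8217
Giving 3953 / 5313 / 8217 / 2682 / 8201.
Period 4:
Births: 5313 * 0.286 = 1520 ; 8217 * 0.527 = 4330 → 5850
15–29: 3953 * 0.959 = 3791
30–44: 5313 * 0.982 = 5217
45–59: 8217 * 0.963 = 7913
60–74: 2682 * 0.968 = 2596
Net migration: 0–14 + 80 → 5930; 30–44 − 40 → 5177
Giving 5930 / 3791 / 5177 / 7913 / 2596.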